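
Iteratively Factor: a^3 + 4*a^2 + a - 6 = (a - 1)*(a^2 + 5*a + 6) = (a - 1)*(a + 2)*(a + 3)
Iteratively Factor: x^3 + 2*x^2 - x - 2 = (x - 1)*(x^2 + 3*x + 2) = (x - 1)*(x + 1)*(x + 2)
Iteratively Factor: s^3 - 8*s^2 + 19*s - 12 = (s - 3)*(s^2 - 5*s + 4) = (s - 3)*(s - 1)*(s - 4)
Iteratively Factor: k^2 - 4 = (k + 2)*(k - 2)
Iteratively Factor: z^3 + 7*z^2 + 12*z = (z)*(z^2 + 7*z + 12) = z*(z + 3)*(z + 4)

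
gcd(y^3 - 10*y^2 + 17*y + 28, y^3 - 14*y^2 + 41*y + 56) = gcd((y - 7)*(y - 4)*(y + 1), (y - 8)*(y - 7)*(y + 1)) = y^2 - 6*y - 7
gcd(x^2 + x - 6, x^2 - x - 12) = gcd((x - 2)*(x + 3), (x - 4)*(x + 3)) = x + 3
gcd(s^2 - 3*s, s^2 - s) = s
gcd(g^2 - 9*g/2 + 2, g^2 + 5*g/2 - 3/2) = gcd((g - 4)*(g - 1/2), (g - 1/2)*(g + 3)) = g - 1/2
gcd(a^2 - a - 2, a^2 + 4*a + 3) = a + 1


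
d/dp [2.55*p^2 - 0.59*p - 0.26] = 5.1*p - 0.59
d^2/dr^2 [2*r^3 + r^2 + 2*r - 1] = 12*r + 2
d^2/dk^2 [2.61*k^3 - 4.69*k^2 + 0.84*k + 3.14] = 15.66*k - 9.38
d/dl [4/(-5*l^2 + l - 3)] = 4*(10*l - 1)/(5*l^2 - l + 3)^2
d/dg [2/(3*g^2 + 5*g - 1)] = 2*(-6*g - 5)/(3*g^2 + 5*g - 1)^2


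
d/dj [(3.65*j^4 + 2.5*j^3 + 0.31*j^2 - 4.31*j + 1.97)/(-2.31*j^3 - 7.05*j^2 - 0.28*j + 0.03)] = (-8.4315*j^6 - 51.465*j^5 - 19.9749*j^4 - 20.8742*j^3 - 16.5952*j^2 + 27.7956*j + 0.4223)/(5.3361*j^6 + 32.571*j^5 + 50.9961*j^4 + 3.8094*j^3 - 0.3446*j^2 - 0.0168*j + 0.0009)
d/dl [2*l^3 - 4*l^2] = 2*l*(3*l - 4)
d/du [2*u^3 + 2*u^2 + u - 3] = 6*u^2 + 4*u + 1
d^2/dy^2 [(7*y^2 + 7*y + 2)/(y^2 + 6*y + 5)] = 2*(-35*y^3 - 99*y^2 - 69*y + 27)/(y^6 + 18*y^5 + 123*y^4 + 396*y^3 + 615*y^2 + 450*y + 125)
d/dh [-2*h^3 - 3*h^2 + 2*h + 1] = -6*h^2 - 6*h + 2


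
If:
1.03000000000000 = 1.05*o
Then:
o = 0.98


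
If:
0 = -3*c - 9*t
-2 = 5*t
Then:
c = 6/5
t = -2/5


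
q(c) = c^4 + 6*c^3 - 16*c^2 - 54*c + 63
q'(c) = 4*c^3 + 18*c^2 - 32*c - 54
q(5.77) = 1479.75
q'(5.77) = 1129.03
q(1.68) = -36.46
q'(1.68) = -37.99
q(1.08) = -5.06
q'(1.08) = -62.53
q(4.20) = 309.66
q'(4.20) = 425.47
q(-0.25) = 75.41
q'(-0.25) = -44.94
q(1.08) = -5.06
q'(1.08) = -62.53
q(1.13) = -8.16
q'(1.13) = -61.40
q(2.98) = -2.36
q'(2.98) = 116.34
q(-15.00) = 27648.00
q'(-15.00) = -9024.00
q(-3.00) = 0.00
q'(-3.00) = 96.00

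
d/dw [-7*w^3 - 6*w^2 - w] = -21*w^2 - 12*w - 1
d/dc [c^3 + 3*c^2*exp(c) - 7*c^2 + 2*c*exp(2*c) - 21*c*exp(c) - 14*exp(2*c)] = 3*c^2*exp(c) + 3*c^2 + 4*c*exp(2*c) - 15*c*exp(c) - 14*c - 26*exp(2*c) - 21*exp(c)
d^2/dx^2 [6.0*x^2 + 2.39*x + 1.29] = 12.0000000000000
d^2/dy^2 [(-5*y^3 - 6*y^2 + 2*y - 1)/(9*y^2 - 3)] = 2*(y^3 - 27*y^2 + y - 3)/(27*y^6 - 27*y^4 + 9*y^2 - 1)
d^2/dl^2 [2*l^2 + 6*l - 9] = 4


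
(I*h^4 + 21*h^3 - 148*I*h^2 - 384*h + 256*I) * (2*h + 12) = 2*I*h^5 + 42*h^4 + 12*I*h^4 + 252*h^3 - 296*I*h^3 - 768*h^2 - 1776*I*h^2 - 4608*h + 512*I*h + 3072*I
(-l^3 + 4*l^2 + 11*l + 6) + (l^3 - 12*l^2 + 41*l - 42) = -8*l^2 + 52*l - 36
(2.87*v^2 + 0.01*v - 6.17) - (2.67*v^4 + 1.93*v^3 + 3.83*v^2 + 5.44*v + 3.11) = -2.67*v^4 - 1.93*v^3 - 0.96*v^2 - 5.43*v - 9.28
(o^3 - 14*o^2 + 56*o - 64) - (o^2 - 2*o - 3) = o^3 - 15*o^2 + 58*o - 61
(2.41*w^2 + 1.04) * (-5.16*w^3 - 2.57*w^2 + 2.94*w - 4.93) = -12.4356*w^5 - 6.1937*w^4 + 1.719*w^3 - 14.5541*w^2 + 3.0576*w - 5.1272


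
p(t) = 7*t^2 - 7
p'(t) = 14*t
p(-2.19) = 26.57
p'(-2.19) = -30.66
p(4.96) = 165.21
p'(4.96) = 69.44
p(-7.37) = 373.22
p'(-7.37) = -103.18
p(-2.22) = 27.50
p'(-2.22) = -31.08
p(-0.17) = -6.80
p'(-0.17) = -2.38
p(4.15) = 113.56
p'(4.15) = 58.10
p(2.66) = 42.53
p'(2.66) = 37.24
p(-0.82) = -2.29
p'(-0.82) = -11.48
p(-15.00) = 1568.00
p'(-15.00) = -210.00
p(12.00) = 1001.00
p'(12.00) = 168.00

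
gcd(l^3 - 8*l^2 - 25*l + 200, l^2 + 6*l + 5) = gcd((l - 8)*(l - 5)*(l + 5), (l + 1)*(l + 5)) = l + 5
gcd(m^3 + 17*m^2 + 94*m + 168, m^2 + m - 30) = m + 6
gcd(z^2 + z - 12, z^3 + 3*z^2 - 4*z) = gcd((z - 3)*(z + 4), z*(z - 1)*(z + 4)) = z + 4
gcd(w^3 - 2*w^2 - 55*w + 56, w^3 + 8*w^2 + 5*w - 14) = w^2 + 6*w - 7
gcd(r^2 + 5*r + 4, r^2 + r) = r + 1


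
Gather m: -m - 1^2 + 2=1 - m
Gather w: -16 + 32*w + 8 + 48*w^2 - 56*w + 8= 48*w^2 - 24*w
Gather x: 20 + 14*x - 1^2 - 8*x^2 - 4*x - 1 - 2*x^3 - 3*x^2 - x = -2*x^3 - 11*x^2 + 9*x + 18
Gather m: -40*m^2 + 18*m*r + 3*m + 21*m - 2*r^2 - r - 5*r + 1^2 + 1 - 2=-40*m^2 + m*(18*r + 24) - 2*r^2 - 6*r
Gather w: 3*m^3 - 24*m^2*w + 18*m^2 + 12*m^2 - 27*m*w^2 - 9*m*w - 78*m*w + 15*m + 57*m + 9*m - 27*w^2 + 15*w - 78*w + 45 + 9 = 3*m^3 + 30*m^2 + 81*m + w^2*(-27*m - 27) + w*(-24*m^2 - 87*m - 63) + 54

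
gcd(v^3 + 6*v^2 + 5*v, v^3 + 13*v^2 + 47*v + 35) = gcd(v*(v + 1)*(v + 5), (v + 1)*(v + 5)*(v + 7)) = v^2 + 6*v + 5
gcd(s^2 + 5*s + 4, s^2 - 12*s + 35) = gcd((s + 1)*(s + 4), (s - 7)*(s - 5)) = 1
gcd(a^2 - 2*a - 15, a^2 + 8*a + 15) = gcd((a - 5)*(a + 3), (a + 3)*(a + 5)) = a + 3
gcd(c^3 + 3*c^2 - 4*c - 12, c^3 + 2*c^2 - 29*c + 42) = c - 2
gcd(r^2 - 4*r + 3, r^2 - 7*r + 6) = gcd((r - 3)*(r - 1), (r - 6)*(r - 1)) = r - 1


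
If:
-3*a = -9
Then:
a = 3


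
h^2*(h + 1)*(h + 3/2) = h^4 + 5*h^3/2 + 3*h^2/2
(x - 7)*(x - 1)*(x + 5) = x^3 - 3*x^2 - 33*x + 35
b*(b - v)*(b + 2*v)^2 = b^4 + 3*b^3*v - 4*b*v^3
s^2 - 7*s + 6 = (s - 6)*(s - 1)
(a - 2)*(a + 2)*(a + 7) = a^3 + 7*a^2 - 4*a - 28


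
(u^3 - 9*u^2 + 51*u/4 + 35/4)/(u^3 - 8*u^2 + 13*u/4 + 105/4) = (2*u + 1)/(2*u + 3)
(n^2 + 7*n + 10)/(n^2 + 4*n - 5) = (n + 2)/(n - 1)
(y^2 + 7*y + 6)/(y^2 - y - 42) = (y + 1)/(y - 7)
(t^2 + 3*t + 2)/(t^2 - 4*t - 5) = (t + 2)/(t - 5)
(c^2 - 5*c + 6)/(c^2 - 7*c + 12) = (c - 2)/(c - 4)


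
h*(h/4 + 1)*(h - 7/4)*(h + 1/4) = h^4/4 + 5*h^3/8 - 103*h^2/64 - 7*h/16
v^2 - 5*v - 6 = (v - 6)*(v + 1)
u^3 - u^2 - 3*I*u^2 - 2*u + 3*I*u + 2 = (u - 1)*(u - 2*I)*(u - I)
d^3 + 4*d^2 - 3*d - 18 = (d - 2)*(d + 3)^2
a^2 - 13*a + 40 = (a - 8)*(a - 5)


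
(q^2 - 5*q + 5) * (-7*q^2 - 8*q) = -7*q^4 + 27*q^3 + 5*q^2 - 40*q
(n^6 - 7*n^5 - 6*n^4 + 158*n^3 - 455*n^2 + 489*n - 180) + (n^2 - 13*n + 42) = n^6 - 7*n^5 - 6*n^4 + 158*n^3 - 454*n^2 + 476*n - 138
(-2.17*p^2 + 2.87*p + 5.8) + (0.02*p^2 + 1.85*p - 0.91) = -2.15*p^2 + 4.72*p + 4.89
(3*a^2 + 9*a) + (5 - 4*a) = 3*a^2 + 5*a + 5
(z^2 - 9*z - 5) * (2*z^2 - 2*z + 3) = 2*z^4 - 20*z^3 + 11*z^2 - 17*z - 15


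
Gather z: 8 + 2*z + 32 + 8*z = 10*z + 40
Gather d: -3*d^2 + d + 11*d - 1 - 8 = -3*d^2 + 12*d - 9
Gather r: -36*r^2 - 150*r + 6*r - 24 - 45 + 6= -36*r^2 - 144*r - 63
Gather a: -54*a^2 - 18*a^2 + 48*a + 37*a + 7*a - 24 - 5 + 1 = -72*a^2 + 92*a - 28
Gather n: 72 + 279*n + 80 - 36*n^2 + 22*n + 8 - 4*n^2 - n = -40*n^2 + 300*n + 160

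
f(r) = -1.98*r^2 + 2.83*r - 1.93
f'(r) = 2.83 - 3.96*r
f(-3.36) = -33.79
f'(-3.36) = 16.14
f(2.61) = -8.03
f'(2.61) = -7.51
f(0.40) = -1.11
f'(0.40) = 1.25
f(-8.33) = -162.89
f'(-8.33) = 35.82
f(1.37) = -1.77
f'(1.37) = -2.60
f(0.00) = -1.93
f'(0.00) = 2.83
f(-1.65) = -11.99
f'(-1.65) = 9.36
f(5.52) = -46.64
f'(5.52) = -19.03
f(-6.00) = -90.19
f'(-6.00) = 26.59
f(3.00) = -11.26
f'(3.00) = -9.05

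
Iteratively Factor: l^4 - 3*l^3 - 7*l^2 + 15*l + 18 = (l - 3)*(l^3 - 7*l - 6) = (l - 3)^2*(l^2 + 3*l + 2) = (l - 3)^2*(l + 1)*(l + 2)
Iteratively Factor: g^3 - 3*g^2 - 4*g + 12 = (g - 3)*(g^2 - 4) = (g - 3)*(g - 2)*(g + 2)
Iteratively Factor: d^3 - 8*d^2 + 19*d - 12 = (d - 3)*(d^2 - 5*d + 4) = (d - 4)*(d - 3)*(d - 1)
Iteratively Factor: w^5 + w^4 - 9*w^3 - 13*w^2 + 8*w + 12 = (w - 3)*(w^4 + 4*w^3 + 3*w^2 - 4*w - 4) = (w - 3)*(w + 2)*(w^3 + 2*w^2 - w - 2) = (w - 3)*(w + 1)*(w + 2)*(w^2 + w - 2) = (w - 3)*(w + 1)*(w + 2)^2*(w - 1)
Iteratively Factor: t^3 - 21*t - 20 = (t - 5)*(t^2 + 5*t + 4) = (t - 5)*(t + 4)*(t + 1)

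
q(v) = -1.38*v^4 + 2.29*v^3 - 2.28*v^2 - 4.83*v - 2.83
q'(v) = -5.52*v^3 + 6.87*v^2 - 4.56*v - 4.83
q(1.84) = -20.99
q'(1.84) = -24.35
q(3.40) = -140.02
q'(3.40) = -157.87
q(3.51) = -158.31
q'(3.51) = -174.90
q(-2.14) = -54.32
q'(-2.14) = 90.49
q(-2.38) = -79.40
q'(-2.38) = 119.35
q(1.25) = -11.33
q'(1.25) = -10.58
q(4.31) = -358.86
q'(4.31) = -338.81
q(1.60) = -16.06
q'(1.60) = -17.15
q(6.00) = -1407.73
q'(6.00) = -977.19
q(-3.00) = -182.47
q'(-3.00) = 219.72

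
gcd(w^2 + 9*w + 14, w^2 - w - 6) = w + 2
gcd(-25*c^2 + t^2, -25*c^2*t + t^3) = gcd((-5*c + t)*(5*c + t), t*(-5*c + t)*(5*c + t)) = -25*c^2 + t^2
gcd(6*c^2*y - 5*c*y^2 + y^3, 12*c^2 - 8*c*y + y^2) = -2*c + y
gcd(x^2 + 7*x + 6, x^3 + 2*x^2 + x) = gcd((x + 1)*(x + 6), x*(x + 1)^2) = x + 1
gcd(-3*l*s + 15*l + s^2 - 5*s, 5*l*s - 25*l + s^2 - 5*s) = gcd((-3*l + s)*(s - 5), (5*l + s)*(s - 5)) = s - 5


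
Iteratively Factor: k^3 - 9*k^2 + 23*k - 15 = (k - 3)*(k^2 - 6*k + 5) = (k - 3)*(k - 1)*(k - 5)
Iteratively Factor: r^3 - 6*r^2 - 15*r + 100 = (r - 5)*(r^2 - r - 20) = (r - 5)*(r + 4)*(r - 5)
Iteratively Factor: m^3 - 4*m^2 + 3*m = (m)*(m^2 - 4*m + 3) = m*(m - 1)*(m - 3)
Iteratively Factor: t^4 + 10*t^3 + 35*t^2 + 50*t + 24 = (t + 3)*(t^3 + 7*t^2 + 14*t + 8) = (t + 2)*(t + 3)*(t^2 + 5*t + 4) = (t + 1)*(t + 2)*(t + 3)*(t + 4)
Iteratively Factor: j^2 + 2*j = (j)*(j + 2)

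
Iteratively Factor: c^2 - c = (c)*(c - 1)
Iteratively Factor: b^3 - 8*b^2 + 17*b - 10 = (b - 2)*(b^2 - 6*b + 5) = (b - 2)*(b - 1)*(b - 5)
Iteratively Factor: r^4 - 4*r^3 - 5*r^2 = (r + 1)*(r^3 - 5*r^2) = (r - 5)*(r + 1)*(r^2) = r*(r - 5)*(r + 1)*(r)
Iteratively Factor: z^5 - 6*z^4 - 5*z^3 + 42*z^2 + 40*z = (z)*(z^4 - 6*z^3 - 5*z^2 + 42*z + 40) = z*(z + 2)*(z^3 - 8*z^2 + 11*z + 20) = z*(z - 4)*(z + 2)*(z^2 - 4*z - 5) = z*(z - 5)*(z - 4)*(z + 2)*(z + 1)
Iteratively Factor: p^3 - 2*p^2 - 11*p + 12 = (p - 1)*(p^2 - p - 12) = (p - 4)*(p - 1)*(p + 3)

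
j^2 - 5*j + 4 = (j - 4)*(j - 1)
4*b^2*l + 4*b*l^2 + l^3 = l*(2*b + l)^2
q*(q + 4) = q^2 + 4*q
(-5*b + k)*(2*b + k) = -10*b^2 - 3*b*k + k^2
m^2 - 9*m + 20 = (m - 5)*(m - 4)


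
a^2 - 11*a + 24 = (a - 8)*(a - 3)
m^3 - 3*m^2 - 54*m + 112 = (m - 8)*(m - 2)*(m + 7)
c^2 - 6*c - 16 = (c - 8)*(c + 2)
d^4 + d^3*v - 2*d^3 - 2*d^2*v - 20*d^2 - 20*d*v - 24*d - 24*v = (d - 6)*(d + 2)^2*(d + v)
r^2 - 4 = (r - 2)*(r + 2)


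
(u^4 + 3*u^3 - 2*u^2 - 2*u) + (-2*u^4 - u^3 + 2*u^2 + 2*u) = -u^4 + 2*u^3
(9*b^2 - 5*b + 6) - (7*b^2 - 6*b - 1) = 2*b^2 + b + 7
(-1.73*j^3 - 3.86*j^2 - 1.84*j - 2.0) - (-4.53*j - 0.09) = -1.73*j^3 - 3.86*j^2 + 2.69*j - 1.91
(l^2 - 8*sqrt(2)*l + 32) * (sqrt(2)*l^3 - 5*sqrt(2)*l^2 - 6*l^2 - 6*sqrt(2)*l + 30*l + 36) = sqrt(2)*l^5 - 22*l^4 - 5*sqrt(2)*l^4 + 74*sqrt(2)*l^3 + 110*l^3 - 400*sqrt(2)*l^2 - 60*l^2 - 480*sqrt(2)*l + 960*l + 1152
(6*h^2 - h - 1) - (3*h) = 6*h^2 - 4*h - 1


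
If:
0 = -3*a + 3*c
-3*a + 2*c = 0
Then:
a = 0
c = 0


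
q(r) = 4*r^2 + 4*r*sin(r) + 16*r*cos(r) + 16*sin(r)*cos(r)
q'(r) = -16*r*sin(r) + 4*r*cos(r) + 8*r - 16*sin(r)^2 + 4*sin(r) + 16*cos(r)^2 + 16*cos(r)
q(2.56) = -9.73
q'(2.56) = -15.41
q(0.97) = 23.20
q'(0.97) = 3.72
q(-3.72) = 89.73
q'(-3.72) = 10.46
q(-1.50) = 12.16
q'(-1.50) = -55.06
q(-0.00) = 0.00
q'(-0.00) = 32.00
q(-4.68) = 70.81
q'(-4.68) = 25.52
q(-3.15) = 89.85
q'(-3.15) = -12.14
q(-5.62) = 49.40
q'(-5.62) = 11.63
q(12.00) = 705.02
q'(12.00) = 257.67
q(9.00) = 201.63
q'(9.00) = -22.51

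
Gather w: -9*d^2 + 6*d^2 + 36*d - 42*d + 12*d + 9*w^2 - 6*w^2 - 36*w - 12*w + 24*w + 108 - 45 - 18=-3*d^2 + 6*d + 3*w^2 - 24*w + 45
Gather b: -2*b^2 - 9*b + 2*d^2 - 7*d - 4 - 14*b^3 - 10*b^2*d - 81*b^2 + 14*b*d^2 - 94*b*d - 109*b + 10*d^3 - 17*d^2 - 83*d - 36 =-14*b^3 + b^2*(-10*d - 83) + b*(14*d^2 - 94*d - 118) + 10*d^3 - 15*d^2 - 90*d - 40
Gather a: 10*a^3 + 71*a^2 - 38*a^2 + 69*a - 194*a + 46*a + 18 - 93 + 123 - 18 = 10*a^3 + 33*a^2 - 79*a + 30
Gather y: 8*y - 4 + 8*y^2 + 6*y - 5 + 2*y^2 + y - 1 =10*y^2 + 15*y - 10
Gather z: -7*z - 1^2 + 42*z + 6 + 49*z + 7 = 84*z + 12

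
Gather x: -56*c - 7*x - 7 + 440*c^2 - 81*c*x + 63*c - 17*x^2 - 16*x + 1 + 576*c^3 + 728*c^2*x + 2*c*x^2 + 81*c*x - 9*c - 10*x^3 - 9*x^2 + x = 576*c^3 + 440*c^2 - 2*c - 10*x^3 + x^2*(2*c - 26) + x*(728*c^2 - 22) - 6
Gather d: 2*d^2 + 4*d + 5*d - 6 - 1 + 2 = 2*d^2 + 9*d - 5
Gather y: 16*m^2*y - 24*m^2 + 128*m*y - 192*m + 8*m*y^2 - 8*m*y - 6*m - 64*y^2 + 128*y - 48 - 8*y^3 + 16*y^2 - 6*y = -24*m^2 - 198*m - 8*y^3 + y^2*(8*m - 48) + y*(16*m^2 + 120*m + 122) - 48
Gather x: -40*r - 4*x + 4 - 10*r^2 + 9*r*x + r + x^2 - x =-10*r^2 - 39*r + x^2 + x*(9*r - 5) + 4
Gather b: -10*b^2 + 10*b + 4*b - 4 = -10*b^2 + 14*b - 4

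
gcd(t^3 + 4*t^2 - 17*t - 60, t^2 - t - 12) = t^2 - t - 12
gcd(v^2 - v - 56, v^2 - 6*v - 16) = v - 8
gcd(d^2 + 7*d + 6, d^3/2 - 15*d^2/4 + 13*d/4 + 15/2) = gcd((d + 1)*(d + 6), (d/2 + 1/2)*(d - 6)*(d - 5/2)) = d + 1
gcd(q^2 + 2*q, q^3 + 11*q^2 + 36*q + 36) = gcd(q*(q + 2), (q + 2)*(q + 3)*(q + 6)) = q + 2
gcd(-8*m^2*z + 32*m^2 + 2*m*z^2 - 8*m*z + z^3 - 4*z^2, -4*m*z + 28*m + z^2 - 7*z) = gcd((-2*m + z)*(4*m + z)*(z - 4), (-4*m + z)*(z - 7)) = 1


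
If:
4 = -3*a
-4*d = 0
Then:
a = -4/3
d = 0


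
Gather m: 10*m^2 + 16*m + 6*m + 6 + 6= 10*m^2 + 22*m + 12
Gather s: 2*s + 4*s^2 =4*s^2 + 2*s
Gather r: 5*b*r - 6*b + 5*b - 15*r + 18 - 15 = -b + r*(5*b - 15) + 3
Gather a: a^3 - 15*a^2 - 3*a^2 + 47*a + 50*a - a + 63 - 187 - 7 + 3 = a^3 - 18*a^2 + 96*a - 128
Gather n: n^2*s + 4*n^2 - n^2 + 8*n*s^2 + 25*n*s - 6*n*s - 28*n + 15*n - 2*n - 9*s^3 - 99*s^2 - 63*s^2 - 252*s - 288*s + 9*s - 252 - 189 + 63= n^2*(s + 3) + n*(8*s^2 + 19*s - 15) - 9*s^3 - 162*s^2 - 531*s - 378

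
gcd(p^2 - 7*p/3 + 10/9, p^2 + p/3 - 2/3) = p - 2/3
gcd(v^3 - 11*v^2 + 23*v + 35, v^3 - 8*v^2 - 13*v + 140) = v^2 - 12*v + 35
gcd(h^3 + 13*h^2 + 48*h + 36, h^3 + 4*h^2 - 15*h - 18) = h^2 + 7*h + 6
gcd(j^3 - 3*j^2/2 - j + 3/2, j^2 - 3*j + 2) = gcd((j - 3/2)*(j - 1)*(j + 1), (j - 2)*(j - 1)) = j - 1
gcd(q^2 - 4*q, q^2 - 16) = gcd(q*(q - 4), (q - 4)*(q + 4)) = q - 4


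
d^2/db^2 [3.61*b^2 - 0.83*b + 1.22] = 7.22000000000000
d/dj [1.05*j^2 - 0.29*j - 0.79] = 2.1*j - 0.29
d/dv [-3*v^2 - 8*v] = -6*v - 8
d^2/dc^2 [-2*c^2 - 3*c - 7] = -4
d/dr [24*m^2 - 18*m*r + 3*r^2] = -18*m + 6*r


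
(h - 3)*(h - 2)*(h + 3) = h^3 - 2*h^2 - 9*h + 18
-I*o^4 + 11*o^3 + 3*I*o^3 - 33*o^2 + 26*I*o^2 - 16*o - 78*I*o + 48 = (o - 3)*(o + 2*I)*(o + 8*I)*(-I*o + 1)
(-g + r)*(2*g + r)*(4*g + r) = -8*g^3 + 2*g^2*r + 5*g*r^2 + r^3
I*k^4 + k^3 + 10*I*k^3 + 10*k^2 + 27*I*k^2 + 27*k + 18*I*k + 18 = (k + 3)*(k + 6)*(k - I)*(I*k + I)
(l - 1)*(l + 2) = l^2 + l - 2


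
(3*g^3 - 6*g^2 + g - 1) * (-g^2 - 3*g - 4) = -3*g^5 - 3*g^4 + 5*g^3 + 22*g^2 - g + 4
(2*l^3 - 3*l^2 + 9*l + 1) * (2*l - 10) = 4*l^4 - 26*l^3 + 48*l^2 - 88*l - 10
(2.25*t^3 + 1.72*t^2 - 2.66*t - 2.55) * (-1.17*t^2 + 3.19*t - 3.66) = -2.6325*t^5 + 5.1651*t^4 + 0.364*t^3 - 11.7971*t^2 + 1.6011*t + 9.333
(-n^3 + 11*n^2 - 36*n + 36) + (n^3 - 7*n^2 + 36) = 4*n^2 - 36*n + 72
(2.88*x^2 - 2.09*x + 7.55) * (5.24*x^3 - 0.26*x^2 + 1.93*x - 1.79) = 15.0912*x^5 - 11.7004*x^4 + 45.6638*x^3 - 11.1519*x^2 + 18.3126*x - 13.5145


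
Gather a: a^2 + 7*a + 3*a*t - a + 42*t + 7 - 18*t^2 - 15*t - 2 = a^2 + a*(3*t + 6) - 18*t^2 + 27*t + 5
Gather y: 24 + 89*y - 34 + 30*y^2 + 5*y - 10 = 30*y^2 + 94*y - 20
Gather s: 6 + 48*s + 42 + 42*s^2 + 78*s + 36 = 42*s^2 + 126*s + 84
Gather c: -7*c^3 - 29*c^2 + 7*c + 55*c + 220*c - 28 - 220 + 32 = -7*c^3 - 29*c^2 + 282*c - 216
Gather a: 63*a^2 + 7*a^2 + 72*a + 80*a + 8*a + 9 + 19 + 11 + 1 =70*a^2 + 160*a + 40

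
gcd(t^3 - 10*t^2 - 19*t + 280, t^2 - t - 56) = t - 8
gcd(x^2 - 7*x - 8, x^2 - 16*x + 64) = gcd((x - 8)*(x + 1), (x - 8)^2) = x - 8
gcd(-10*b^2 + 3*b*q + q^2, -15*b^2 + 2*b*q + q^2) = 5*b + q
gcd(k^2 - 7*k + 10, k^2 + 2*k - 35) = k - 5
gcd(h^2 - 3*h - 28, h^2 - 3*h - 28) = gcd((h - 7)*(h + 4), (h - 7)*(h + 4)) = h^2 - 3*h - 28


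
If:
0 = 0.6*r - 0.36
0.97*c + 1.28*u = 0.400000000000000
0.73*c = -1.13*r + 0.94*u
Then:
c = -0.27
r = 0.60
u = 0.51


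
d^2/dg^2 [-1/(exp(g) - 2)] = (-exp(g) - 2)*exp(g)/(exp(g) - 2)^3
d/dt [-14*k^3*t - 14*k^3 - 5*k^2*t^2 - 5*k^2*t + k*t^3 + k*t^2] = k*(-14*k^2 - 10*k*t - 5*k + 3*t^2 + 2*t)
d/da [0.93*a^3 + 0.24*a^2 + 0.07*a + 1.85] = 2.79*a^2 + 0.48*a + 0.07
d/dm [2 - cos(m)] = sin(m)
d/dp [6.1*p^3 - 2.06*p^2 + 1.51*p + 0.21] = 18.3*p^2 - 4.12*p + 1.51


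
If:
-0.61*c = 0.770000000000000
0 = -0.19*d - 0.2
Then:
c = -1.26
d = -1.05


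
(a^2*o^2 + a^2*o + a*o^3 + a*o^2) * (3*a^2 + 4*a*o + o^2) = 3*a^4*o^2 + 3*a^4*o + 7*a^3*o^3 + 7*a^3*o^2 + 5*a^2*o^4 + 5*a^2*o^3 + a*o^5 + a*o^4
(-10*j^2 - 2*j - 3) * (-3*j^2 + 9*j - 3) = 30*j^4 - 84*j^3 + 21*j^2 - 21*j + 9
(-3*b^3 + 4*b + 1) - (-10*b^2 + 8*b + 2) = -3*b^3 + 10*b^2 - 4*b - 1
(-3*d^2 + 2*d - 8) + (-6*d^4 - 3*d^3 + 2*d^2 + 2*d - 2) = -6*d^4 - 3*d^3 - d^2 + 4*d - 10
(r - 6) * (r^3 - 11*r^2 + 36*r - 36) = r^4 - 17*r^3 + 102*r^2 - 252*r + 216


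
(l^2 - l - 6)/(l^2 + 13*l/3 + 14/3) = 3*(l - 3)/(3*l + 7)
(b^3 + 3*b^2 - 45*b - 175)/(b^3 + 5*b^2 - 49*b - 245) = (b + 5)/(b + 7)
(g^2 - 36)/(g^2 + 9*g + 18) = (g - 6)/(g + 3)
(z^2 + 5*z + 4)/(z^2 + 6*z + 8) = (z + 1)/(z + 2)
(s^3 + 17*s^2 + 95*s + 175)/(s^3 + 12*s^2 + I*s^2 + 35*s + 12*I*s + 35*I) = (s + 5)/(s + I)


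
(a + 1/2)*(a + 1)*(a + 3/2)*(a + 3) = a^4 + 6*a^3 + 47*a^2/4 + 9*a + 9/4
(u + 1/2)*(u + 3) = u^2 + 7*u/2 + 3/2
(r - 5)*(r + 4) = r^2 - r - 20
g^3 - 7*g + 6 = (g - 2)*(g - 1)*(g + 3)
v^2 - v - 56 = (v - 8)*(v + 7)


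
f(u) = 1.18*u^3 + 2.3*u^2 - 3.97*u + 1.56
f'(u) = 3.54*u^2 + 4.6*u - 3.97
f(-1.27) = 7.89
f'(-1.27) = -4.10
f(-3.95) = -19.60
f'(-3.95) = 33.09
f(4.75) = 161.06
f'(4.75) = 97.75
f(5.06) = 193.23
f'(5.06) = 109.94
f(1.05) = 1.29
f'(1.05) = 4.76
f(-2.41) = 7.97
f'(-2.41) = 5.50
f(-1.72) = 9.19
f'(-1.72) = -1.41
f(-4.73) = -53.08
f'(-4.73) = 53.47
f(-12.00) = -1658.64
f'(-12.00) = 450.59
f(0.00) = 1.56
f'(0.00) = -3.97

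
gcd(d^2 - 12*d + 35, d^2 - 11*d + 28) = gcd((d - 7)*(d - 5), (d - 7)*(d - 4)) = d - 7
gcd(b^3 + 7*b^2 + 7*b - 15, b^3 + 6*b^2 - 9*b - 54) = b + 3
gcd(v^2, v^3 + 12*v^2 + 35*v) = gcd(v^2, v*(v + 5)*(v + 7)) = v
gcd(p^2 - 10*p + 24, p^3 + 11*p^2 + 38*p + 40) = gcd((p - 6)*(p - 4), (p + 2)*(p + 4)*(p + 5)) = 1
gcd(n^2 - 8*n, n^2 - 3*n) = n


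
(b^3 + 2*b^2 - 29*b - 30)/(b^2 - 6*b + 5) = (b^2 + 7*b + 6)/(b - 1)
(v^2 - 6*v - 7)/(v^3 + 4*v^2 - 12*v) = (v^2 - 6*v - 7)/(v*(v^2 + 4*v - 12))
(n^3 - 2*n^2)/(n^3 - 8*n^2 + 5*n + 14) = n^2/(n^2 - 6*n - 7)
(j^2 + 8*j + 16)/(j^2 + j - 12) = (j + 4)/(j - 3)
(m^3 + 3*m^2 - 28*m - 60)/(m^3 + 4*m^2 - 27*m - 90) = (m + 2)/(m + 3)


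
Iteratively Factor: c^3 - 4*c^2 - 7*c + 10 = (c + 2)*(c^2 - 6*c + 5) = (c - 5)*(c + 2)*(c - 1)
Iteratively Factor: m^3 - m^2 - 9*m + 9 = (m + 3)*(m^2 - 4*m + 3) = (m - 3)*(m + 3)*(m - 1)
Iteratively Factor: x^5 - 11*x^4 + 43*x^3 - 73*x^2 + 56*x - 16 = (x - 1)*(x^4 - 10*x^3 + 33*x^2 - 40*x + 16) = (x - 1)^2*(x^3 - 9*x^2 + 24*x - 16) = (x - 4)*(x - 1)^2*(x^2 - 5*x + 4) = (x - 4)*(x - 1)^3*(x - 4)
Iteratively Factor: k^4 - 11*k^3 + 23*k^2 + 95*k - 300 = (k - 4)*(k^3 - 7*k^2 - 5*k + 75) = (k - 4)*(k + 3)*(k^2 - 10*k + 25) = (k - 5)*(k - 4)*(k + 3)*(k - 5)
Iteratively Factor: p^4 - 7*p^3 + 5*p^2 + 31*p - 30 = (p - 3)*(p^3 - 4*p^2 - 7*p + 10) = (p - 3)*(p - 1)*(p^2 - 3*p - 10) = (p - 5)*(p - 3)*(p - 1)*(p + 2)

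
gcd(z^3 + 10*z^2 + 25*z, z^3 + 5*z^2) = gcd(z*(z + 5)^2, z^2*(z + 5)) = z^2 + 5*z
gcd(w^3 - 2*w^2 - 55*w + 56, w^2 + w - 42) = w + 7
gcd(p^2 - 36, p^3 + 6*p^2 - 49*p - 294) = p + 6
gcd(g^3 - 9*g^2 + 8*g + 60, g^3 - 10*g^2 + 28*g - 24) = g - 6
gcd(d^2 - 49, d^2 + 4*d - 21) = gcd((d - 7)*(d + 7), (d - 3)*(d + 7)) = d + 7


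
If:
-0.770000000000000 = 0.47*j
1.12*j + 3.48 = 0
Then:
No Solution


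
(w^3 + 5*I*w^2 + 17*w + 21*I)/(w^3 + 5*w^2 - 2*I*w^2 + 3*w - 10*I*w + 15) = (w + 7*I)/(w + 5)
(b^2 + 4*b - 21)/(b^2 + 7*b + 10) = (b^2 + 4*b - 21)/(b^2 + 7*b + 10)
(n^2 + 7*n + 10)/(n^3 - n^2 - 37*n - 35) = (n + 2)/(n^2 - 6*n - 7)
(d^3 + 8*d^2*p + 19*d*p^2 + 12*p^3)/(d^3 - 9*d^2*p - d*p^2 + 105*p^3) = (d^2 + 5*d*p + 4*p^2)/(d^2 - 12*d*p + 35*p^2)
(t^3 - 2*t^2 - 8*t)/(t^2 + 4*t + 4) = t*(t - 4)/(t + 2)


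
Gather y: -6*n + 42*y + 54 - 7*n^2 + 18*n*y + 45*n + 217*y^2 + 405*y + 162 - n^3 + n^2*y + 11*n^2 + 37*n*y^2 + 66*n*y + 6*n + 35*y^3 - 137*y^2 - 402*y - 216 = -n^3 + 4*n^2 + 45*n + 35*y^3 + y^2*(37*n + 80) + y*(n^2 + 84*n + 45)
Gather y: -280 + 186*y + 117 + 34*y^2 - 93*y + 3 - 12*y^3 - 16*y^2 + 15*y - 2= -12*y^3 + 18*y^2 + 108*y - 162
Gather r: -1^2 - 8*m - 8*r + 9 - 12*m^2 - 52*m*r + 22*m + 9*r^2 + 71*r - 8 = -12*m^2 + 14*m + 9*r^2 + r*(63 - 52*m)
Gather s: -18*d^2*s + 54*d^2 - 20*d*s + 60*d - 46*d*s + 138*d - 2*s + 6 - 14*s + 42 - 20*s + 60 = 54*d^2 + 198*d + s*(-18*d^2 - 66*d - 36) + 108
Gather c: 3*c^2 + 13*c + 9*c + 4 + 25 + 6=3*c^2 + 22*c + 35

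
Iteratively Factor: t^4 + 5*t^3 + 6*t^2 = (t)*(t^3 + 5*t^2 + 6*t) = t*(t + 2)*(t^2 + 3*t) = t^2*(t + 2)*(t + 3)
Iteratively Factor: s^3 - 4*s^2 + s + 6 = (s - 3)*(s^2 - s - 2) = (s - 3)*(s - 2)*(s + 1)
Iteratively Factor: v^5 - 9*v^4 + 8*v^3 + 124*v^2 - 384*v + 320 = (v - 4)*(v^4 - 5*v^3 - 12*v^2 + 76*v - 80) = (v - 4)*(v - 2)*(v^3 - 3*v^2 - 18*v + 40) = (v - 4)*(v - 2)^2*(v^2 - v - 20) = (v - 4)*(v - 2)^2*(v + 4)*(v - 5)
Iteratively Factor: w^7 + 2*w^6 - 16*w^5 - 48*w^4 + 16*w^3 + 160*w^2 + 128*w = (w - 2)*(w^6 + 4*w^5 - 8*w^4 - 64*w^3 - 112*w^2 - 64*w) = (w - 4)*(w - 2)*(w^5 + 8*w^4 + 24*w^3 + 32*w^2 + 16*w) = (w - 4)*(w - 2)*(w + 2)*(w^4 + 6*w^3 + 12*w^2 + 8*w) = (w - 4)*(w - 2)*(w + 2)^2*(w^3 + 4*w^2 + 4*w) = (w - 4)*(w - 2)*(w + 2)^3*(w^2 + 2*w) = (w - 4)*(w - 2)*(w + 2)^4*(w)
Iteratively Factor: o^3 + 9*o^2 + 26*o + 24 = (o + 2)*(o^2 + 7*o + 12) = (o + 2)*(o + 3)*(o + 4)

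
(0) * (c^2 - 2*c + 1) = 0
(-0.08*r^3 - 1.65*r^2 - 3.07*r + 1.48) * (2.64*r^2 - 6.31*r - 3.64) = -0.2112*r^5 - 3.8512*r^4 + 2.5979*r^3 + 29.2849*r^2 + 1.836*r - 5.3872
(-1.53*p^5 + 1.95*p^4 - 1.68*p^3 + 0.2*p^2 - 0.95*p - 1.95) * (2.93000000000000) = -4.4829*p^5 + 5.7135*p^4 - 4.9224*p^3 + 0.586*p^2 - 2.7835*p - 5.7135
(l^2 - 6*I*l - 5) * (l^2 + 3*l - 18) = l^4 + 3*l^3 - 6*I*l^3 - 23*l^2 - 18*I*l^2 - 15*l + 108*I*l + 90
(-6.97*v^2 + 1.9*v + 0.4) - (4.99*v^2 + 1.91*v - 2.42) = -11.96*v^2 - 0.01*v + 2.82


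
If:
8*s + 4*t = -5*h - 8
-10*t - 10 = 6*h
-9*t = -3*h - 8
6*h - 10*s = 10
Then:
No Solution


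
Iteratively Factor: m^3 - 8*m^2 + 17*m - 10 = (m - 5)*(m^2 - 3*m + 2) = (m - 5)*(m - 2)*(m - 1)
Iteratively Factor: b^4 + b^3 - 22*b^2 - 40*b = (b)*(b^3 + b^2 - 22*b - 40) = b*(b + 2)*(b^2 - b - 20) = b*(b + 2)*(b + 4)*(b - 5)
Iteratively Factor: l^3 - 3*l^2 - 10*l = (l)*(l^2 - 3*l - 10) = l*(l - 5)*(l + 2)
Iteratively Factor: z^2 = (z)*(z)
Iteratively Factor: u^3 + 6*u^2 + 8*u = (u + 4)*(u^2 + 2*u) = (u + 2)*(u + 4)*(u)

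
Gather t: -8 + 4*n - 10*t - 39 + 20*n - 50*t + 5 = 24*n - 60*t - 42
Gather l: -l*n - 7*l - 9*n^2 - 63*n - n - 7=l*(-n - 7) - 9*n^2 - 64*n - 7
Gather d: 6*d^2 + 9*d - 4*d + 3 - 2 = 6*d^2 + 5*d + 1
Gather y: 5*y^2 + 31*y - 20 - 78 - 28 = 5*y^2 + 31*y - 126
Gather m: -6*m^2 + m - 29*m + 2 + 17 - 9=-6*m^2 - 28*m + 10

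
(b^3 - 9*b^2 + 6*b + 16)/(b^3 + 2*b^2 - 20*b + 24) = (b^2 - 7*b - 8)/(b^2 + 4*b - 12)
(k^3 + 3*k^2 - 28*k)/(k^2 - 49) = k*(k - 4)/(k - 7)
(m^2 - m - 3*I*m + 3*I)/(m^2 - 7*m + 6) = (m - 3*I)/(m - 6)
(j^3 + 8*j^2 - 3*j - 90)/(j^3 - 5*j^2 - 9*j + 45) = (j^2 + 11*j + 30)/(j^2 - 2*j - 15)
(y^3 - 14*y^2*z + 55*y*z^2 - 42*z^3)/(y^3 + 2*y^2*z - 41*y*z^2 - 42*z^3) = (y^2 - 8*y*z + 7*z^2)/(y^2 + 8*y*z + 7*z^2)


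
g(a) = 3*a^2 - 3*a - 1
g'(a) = 6*a - 3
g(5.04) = 60.08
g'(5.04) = 27.24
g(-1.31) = 8.08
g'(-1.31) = -10.86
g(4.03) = 35.63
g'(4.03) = 21.18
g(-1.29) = 7.86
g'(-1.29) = -10.74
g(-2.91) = 33.13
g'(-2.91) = -20.46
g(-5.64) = 111.35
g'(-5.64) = -36.84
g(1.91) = 4.21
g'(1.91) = 8.46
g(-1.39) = 8.97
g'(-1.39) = -11.34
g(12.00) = 395.00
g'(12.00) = 69.00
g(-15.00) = 719.00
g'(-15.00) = -93.00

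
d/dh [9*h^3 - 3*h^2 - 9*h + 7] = 27*h^2 - 6*h - 9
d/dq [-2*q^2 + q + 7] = 1 - 4*q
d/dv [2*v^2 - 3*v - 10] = 4*v - 3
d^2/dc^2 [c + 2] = 0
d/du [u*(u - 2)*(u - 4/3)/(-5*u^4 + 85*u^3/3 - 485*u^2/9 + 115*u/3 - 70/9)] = 3*(27*u^4 - 72*u^3 + 39*u^2 + 42*u - 28)/(5*(81*u^6 - 594*u^5 + 1647*u^4 - 2172*u^3 + 1423*u^2 - 434*u + 49))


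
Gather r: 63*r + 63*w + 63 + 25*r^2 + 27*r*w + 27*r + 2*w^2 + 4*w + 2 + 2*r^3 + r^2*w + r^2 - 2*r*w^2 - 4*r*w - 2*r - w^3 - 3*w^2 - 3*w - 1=2*r^3 + r^2*(w + 26) + r*(-2*w^2 + 23*w + 88) - w^3 - w^2 + 64*w + 64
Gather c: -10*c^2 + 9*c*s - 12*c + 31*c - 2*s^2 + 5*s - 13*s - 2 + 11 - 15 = -10*c^2 + c*(9*s + 19) - 2*s^2 - 8*s - 6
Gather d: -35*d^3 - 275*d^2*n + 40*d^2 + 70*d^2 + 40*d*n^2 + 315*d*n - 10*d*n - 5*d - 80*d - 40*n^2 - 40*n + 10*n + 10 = -35*d^3 + d^2*(110 - 275*n) + d*(40*n^2 + 305*n - 85) - 40*n^2 - 30*n + 10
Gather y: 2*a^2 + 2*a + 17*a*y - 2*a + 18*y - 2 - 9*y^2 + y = 2*a^2 - 9*y^2 + y*(17*a + 19) - 2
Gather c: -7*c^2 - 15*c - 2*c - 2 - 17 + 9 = -7*c^2 - 17*c - 10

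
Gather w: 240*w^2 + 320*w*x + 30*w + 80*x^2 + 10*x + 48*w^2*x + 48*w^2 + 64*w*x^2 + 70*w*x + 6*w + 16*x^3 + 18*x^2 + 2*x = w^2*(48*x + 288) + w*(64*x^2 + 390*x + 36) + 16*x^3 + 98*x^2 + 12*x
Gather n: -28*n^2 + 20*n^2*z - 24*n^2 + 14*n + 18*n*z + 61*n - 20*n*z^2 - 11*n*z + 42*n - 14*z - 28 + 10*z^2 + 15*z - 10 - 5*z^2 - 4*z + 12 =n^2*(20*z - 52) + n*(-20*z^2 + 7*z + 117) + 5*z^2 - 3*z - 26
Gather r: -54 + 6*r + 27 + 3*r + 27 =9*r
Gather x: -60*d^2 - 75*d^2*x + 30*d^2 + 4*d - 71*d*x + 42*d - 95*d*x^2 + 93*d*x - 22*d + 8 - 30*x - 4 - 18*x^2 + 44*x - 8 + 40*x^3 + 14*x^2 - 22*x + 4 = -30*d^2 + 24*d + 40*x^3 + x^2*(-95*d - 4) + x*(-75*d^2 + 22*d - 8)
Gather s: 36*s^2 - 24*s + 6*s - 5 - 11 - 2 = 36*s^2 - 18*s - 18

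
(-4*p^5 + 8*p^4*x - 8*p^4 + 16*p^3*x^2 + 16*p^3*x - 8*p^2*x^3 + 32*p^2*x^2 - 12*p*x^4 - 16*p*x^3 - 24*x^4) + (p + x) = -4*p^5 + 8*p^4*x - 8*p^4 + 16*p^3*x^2 + 16*p^3*x - 8*p^2*x^3 + 32*p^2*x^2 - 12*p*x^4 - 16*p*x^3 + p - 24*x^4 + x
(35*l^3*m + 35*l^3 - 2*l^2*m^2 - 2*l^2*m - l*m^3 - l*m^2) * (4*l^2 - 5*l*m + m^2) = 140*l^5*m + 140*l^5 - 183*l^4*m^2 - 183*l^4*m + 41*l^3*m^3 + 41*l^3*m^2 + 3*l^2*m^4 + 3*l^2*m^3 - l*m^5 - l*m^4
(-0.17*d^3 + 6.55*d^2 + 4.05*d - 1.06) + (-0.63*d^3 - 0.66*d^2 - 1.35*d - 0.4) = -0.8*d^3 + 5.89*d^2 + 2.7*d - 1.46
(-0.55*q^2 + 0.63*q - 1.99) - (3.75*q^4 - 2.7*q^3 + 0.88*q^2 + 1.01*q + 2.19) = -3.75*q^4 + 2.7*q^3 - 1.43*q^2 - 0.38*q - 4.18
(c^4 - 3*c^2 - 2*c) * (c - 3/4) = c^5 - 3*c^4/4 - 3*c^3 + c^2/4 + 3*c/2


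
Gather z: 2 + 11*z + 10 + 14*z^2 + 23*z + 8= 14*z^2 + 34*z + 20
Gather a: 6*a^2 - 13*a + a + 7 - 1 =6*a^2 - 12*a + 6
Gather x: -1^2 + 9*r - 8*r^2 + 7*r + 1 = -8*r^2 + 16*r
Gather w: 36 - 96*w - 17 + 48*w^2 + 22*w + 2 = 48*w^2 - 74*w + 21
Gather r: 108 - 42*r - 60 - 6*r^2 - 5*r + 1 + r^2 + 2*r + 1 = -5*r^2 - 45*r + 50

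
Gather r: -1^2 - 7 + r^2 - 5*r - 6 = r^2 - 5*r - 14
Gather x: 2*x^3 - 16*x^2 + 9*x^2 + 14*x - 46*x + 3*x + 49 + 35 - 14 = 2*x^3 - 7*x^2 - 29*x + 70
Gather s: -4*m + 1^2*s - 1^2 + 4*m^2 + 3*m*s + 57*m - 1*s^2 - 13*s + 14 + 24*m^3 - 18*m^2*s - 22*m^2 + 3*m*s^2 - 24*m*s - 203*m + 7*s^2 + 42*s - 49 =24*m^3 - 18*m^2 - 150*m + s^2*(3*m + 6) + s*(-18*m^2 - 21*m + 30) - 36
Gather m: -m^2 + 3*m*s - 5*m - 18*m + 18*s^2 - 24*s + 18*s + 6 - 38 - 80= -m^2 + m*(3*s - 23) + 18*s^2 - 6*s - 112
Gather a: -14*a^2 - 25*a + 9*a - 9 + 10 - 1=-14*a^2 - 16*a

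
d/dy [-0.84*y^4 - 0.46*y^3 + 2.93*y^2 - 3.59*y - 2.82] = -3.36*y^3 - 1.38*y^2 + 5.86*y - 3.59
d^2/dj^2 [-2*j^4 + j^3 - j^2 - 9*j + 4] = -24*j^2 + 6*j - 2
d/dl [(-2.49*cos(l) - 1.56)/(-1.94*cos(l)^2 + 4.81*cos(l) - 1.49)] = (4.8306*cos(l)^2 + 6.0528*cos(l) - 11.2137)*sin(l)/(3.7636*cos(l)^4 - 18.6628*cos(l)^3 + 28.9173*cos(l)^2 - 14.3338*cos(l) + 2.2201)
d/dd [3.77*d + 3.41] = 3.77000000000000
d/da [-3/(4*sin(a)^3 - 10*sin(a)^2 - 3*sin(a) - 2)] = -(30*sin(2*a) + 9*cos(3*a))/(sin(3*a) - 5*cos(2*a) + 7)^2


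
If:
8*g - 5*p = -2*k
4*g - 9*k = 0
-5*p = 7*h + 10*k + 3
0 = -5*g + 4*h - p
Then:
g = -108/907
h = -183/907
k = -48/907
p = -192/907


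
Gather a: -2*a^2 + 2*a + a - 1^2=-2*a^2 + 3*a - 1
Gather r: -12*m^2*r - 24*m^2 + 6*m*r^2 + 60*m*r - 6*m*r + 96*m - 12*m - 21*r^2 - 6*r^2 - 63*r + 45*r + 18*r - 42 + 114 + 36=-24*m^2 + 84*m + r^2*(6*m - 27) + r*(-12*m^2 + 54*m) + 108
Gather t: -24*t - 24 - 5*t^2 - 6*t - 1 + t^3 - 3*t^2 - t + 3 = t^3 - 8*t^2 - 31*t - 22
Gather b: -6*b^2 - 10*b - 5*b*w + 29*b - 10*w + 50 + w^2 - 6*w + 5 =-6*b^2 + b*(19 - 5*w) + w^2 - 16*w + 55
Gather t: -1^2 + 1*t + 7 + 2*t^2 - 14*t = 2*t^2 - 13*t + 6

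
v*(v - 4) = v^2 - 4*v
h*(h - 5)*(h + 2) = h^3 - 3*h^2 - 10*h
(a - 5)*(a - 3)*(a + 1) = a^3 - 7*a^2 + 7*a + 15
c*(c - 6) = c^2 - 6*c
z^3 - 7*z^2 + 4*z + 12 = (z - 6)*(z - 2)*(z + 1)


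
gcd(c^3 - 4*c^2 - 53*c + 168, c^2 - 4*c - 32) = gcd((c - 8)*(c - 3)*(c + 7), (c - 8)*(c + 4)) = c - 8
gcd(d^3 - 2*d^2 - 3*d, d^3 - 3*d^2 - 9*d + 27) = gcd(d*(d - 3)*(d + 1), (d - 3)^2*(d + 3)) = d - 3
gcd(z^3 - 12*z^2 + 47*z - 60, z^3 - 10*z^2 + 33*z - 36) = z^2 - 7*z + 12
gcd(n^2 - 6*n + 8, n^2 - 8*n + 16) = n - 4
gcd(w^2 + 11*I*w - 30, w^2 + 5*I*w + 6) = w + 6*I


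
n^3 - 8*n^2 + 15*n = n*(n - 5)*(n - 3)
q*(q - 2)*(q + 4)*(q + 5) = q^4 + 7*q^3 + 2*q^2 - 40*q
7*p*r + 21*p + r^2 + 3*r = (7*p + r)*(r + 3)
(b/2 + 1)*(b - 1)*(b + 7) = b^3/2 + 4*b^2 + 5*b/2 - 7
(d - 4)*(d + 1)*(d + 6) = d^3 + 3*d^2 - 22*d - 24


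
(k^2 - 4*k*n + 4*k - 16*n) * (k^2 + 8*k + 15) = k^4 - 4*k^3*n + 12*k^3 - 48*k^2*n + 47*k^2 - 188*k*n + 60*k - 240*n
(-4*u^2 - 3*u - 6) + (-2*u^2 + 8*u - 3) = -6*u^2 + 5*u - 9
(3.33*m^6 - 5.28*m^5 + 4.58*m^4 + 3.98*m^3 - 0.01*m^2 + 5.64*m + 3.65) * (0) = 0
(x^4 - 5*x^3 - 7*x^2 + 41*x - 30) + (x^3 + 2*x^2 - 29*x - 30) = x^4 - 4*x^3 - 5*x^2 + 12*x - 60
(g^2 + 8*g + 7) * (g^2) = g^4 + 8*g^3 + 7*g^2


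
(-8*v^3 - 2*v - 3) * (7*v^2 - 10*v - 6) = -56*v^5 + 80*v^4 + 34*v^3 - v^2 + 42*v + 18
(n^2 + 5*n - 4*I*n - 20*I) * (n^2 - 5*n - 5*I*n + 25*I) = n^4 - 9*I*n^3 - 45*n^2 + 225*I*n + 500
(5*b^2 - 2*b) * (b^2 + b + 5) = 5*b^4 + 3*b^3 + 23*b^2 - 10*b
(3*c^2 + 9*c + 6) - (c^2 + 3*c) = 2*c^2 + 6*c + 6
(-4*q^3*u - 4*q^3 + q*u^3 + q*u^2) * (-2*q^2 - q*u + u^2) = 8*q^5*u + 8*q^5 + 4*q^4*u^2 + 4*q^4*u - 6*q^3*u^3 - 6*q^3*u^2 - q^2*u^4 - q^2*u^3 + q*u^5 + q*u^4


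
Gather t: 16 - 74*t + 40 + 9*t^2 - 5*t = 9*t^2 - 79*t + 56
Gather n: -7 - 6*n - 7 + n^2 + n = n^2 - 5*n - 14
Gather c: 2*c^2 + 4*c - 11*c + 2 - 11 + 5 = 2*c^2 - 7*c - 4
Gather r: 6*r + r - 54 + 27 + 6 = 7*r - 21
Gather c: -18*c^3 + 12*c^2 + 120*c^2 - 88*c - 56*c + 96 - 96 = -18*c^3 + 132*c^2 - 144*c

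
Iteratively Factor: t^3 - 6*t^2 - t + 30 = (t - 3)*(t^2 - 3*t - 10) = (t - 3)*(t + 2)*(t - 5)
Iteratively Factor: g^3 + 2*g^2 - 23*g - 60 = (g + 4)*(g^2 - 2*g - 15) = (g - 5)*(g + 4)*(g + 3)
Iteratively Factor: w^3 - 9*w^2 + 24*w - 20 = (w - 5)*(w^2 - 4*w + 4) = (w - 5)*(w - 2)*(w - 2)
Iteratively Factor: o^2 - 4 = (o + 2)*(o - 2)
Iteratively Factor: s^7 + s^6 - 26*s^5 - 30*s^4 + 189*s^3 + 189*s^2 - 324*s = (s - 3)*(s^6 + 4*s^5 - 14*s^4 - 72*s^3 - 27*s^2 + 108*s) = s*(s - 3)*(s^5 + 4*s^4 - 14*s^3 - 72*s^2 - 27*s + 108) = s*(s - 3)*(s + 3)*(s^4 + s^3 - 17*s^2 - 21*s + 36) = s*(s - 3)*(s + 3)^2*(s^3 - 2*s^2 - 11*s + 12) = s*(s - 3)*(s - 1)*(s + 3)^2*(s^2 - s - 12) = s*(s - 3)*(s - 1)*(s + 3)^3*(s - 4)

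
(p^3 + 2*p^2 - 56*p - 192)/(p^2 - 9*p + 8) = (p^2 + 10*p + 24)/(p - 1)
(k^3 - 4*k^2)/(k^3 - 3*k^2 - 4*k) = k/(k + 1)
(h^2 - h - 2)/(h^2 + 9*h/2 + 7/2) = 2*(h - 2)/(2*h + 7)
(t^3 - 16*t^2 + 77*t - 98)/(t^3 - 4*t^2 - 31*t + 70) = (t - 7)/(t + 5)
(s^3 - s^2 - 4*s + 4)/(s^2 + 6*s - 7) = (s^2 - 4)/(s + 7)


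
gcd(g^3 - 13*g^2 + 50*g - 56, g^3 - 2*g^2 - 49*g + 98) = g^2 - 9*g + 14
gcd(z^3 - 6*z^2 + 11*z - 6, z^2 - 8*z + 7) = z - 1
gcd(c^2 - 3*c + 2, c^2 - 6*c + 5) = c - 1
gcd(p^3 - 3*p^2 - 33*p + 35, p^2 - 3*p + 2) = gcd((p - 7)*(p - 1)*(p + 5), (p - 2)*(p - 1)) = p - 1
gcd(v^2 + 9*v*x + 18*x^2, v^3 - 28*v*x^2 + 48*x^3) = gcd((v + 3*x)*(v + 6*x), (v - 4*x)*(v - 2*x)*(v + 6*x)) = v + 6*x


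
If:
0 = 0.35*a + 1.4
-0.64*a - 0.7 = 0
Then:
No Solution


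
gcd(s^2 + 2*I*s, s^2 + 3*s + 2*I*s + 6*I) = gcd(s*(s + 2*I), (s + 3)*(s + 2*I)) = s + 2*I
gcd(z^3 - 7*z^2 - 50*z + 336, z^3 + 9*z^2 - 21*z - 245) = z + 7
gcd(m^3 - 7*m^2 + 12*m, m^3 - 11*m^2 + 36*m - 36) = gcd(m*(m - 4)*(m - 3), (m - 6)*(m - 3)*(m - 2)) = m - 3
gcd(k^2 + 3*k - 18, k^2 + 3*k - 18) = k^2 + 3*k - 18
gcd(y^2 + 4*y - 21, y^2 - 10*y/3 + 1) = y - 3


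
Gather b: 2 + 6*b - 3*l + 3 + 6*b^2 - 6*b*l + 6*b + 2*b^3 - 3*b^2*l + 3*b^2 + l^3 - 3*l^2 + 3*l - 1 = 2*b^3 + b^2*(9 - 3*l) + b*(12 - 6*l) + l^3 - 3*l^2 + 4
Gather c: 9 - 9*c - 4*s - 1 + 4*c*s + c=c*(4*s - 8) - 4*s + 8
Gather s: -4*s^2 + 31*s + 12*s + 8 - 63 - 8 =-4*s^2 + 43*s - 63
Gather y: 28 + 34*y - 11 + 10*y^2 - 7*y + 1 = 10*y^2 + 27*y + 18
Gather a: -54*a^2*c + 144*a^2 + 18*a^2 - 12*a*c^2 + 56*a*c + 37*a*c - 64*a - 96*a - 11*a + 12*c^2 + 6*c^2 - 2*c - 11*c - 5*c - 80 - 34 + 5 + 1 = a^2*(162 - 54*c) + a*(-12*c^2 + 93*c - 171) + 18*c^2 - 18*c - 108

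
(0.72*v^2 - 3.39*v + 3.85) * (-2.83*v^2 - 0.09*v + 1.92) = -2.0376*v^4 + 9.5289*v^3 - 9.208*v^2 - 6.8553*v + 7.392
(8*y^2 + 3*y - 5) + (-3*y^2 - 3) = 5*y^2 + 3*y - 8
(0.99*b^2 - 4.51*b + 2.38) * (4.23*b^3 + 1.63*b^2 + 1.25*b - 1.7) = 4.1877*b^5 - 17.4636*b^4 + 3.9536*b^3 - 3.4411*b^2 + 10.642*b - 4.046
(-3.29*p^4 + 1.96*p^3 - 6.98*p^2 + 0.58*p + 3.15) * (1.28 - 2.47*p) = 8.1263*p^5 - 9.0524*p^4 + 19.7494*p^3 - 10.367*p^2 - 7.0381*p + 4.032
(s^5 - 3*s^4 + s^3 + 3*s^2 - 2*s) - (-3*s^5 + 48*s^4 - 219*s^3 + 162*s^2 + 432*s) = 4*s^5 - 51*s^4 + 220*s^3 - 159*s^2 - 434*s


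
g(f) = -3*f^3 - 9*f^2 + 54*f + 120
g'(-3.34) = 13.72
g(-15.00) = 7410.00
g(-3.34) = -48.98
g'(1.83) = -9.08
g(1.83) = 170.29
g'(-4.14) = -25.74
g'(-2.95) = 28.78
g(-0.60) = 85.01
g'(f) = -9*f^2 - 18*f + 54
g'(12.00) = -1458.00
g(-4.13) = -45.20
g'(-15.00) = -1701.00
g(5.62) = -393.29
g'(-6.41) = -200.41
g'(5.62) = -331.42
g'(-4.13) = -25.17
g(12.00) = -5712.00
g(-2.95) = -40.61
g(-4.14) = -44.94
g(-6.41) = 194.19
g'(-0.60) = 61.56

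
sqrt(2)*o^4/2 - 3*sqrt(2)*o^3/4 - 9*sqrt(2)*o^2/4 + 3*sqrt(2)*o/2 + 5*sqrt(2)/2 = (o - 5/2)*(o - sqrt(2))*(o + sqrt(2))*(sqrt(2)*o/2 + sqrt(2)/2)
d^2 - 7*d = d*(d - 7)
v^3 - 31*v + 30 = (v - 5)*(v - 1)*(v + 6)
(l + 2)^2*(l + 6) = l^3 + 10*l^2 + 28*l + 24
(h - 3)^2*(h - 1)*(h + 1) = h^4 - 6*h^3 + 8*h^2 + 6*h - 9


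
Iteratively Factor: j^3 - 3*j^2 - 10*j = (j)*(j^2 - 3*j - 10) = j*(j - 5)*(j + 2)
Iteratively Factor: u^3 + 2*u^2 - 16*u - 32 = (u + 2)*(u^2 - 16) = (u - 4)*(u + 2)*(u + 4)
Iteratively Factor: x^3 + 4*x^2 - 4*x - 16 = (x + 2)*(x^2 + 2*x - 8) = (x - 2)*(x + 2)*(x + 4)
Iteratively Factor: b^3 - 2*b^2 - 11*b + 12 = (b - 1)*(b^2 - b - 12) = (b - 1)*(b + 3)*(b - 4)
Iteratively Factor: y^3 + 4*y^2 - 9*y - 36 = (y + 3)*(y^2 + y - 12) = (y + 3)*(y + 4)*(y - 3)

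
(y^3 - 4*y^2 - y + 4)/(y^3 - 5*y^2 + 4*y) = (y + 1)/y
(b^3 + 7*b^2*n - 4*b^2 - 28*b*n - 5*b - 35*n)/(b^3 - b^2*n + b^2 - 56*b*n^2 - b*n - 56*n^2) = (b - 5)/(b - 8*n)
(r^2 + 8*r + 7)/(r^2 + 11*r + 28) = (r + 1)/(r + 4)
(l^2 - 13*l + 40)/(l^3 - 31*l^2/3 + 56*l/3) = 3*(l - 5)/(l*(3*l - 7))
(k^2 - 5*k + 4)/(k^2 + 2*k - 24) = (k - 1)/(k + 6)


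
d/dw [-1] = 0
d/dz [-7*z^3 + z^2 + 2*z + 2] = -21*z^2 + 2*z + 2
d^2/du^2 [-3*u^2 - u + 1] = -6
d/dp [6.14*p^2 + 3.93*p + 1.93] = 12.28*p + 3.93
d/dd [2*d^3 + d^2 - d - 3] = 6*d^2 + 2*d - 1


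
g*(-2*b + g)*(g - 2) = -2*b*g^2 + 4*b*g + g^3 - 2*g^2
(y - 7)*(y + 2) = y^2 - 5*y - 14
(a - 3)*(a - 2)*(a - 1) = a^3 - 6*a^2 + 11*a - 6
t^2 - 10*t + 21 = (t - 7)*(t - 3)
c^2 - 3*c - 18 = (c - 6)*(c + 3)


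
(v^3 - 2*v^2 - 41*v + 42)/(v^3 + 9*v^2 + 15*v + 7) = (v^3 - 2*v^2 - 41*v + 42)/(v^3 + 9*v^2 + 15*v + 7)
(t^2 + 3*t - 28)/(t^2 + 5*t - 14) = (t - 4)/(t - 2)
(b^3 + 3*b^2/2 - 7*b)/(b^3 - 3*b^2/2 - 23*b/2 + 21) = b/(b - 3)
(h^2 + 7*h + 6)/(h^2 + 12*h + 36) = (h + 1)/(h + 6)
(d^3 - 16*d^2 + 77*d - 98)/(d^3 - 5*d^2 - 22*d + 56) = (d - 7)/(d + 4)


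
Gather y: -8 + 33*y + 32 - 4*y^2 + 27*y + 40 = -4*y^2 + 60*y + 64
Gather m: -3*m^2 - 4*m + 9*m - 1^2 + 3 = -3*m^2 + 5*m + 2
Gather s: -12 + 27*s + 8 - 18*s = 9*s - 4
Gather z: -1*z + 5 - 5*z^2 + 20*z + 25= -5*z^2 + 19*z + 30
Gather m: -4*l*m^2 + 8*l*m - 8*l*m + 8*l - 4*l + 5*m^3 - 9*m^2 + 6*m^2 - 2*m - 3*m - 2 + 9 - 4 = 4*l + 5*m^3 + m^2*(-4*l - 3) - 5*m + 3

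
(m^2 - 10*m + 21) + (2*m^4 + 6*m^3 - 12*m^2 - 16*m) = 2*m^4 + 6*m^3 - 11*m^2 - 26*m + 21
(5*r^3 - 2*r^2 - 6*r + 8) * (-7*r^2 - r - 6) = -35*r^5 + 9*r^4 + 14*r^3 - 38*r^2 + 28*r - 48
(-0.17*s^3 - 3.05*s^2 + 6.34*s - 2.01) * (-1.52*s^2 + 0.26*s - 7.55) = 0.2584*s^5 + 4.5918*s^4 - 9.1463*s^3 + 27.7311*s^2 - 48.3896*s + 15.1755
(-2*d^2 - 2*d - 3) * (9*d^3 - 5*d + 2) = -18*d^5 - 18*d^4 - 17*d^3 + 6*d^2 + 11*d - 6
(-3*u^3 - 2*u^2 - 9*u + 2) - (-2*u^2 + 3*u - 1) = -3*u^3 - 12*u + 3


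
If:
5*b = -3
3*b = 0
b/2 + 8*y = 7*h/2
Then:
No Solution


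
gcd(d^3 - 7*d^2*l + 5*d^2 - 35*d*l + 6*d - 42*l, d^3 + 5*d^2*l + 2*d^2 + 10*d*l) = d + 2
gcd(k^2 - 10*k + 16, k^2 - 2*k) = k - 2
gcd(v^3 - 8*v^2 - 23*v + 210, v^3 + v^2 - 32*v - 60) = v^2 - v - 30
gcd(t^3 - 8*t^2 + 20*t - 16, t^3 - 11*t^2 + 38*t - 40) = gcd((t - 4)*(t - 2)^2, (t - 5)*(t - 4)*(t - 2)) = t^2 - 6*t + 8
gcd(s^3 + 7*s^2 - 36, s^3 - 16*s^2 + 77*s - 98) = s - 2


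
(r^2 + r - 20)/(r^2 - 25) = (r - 4)/(r - 5)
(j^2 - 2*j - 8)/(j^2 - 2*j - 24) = (-j^2 + 2*j + 8)/(-j^2 + 2*j + 24)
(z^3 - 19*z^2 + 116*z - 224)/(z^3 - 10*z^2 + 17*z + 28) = (z - 8)/(z + 1)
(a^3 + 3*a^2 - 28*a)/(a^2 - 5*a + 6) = a*(a^2 + 3*a - 28)/(a^2 - 5*a + 6)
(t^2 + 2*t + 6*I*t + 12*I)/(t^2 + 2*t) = (t + 6*I)/t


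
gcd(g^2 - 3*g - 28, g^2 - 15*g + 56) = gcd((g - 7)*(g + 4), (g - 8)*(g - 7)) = g - 7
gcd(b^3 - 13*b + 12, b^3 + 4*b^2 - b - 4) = b^2 + 3*b - 4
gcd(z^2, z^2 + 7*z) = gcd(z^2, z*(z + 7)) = z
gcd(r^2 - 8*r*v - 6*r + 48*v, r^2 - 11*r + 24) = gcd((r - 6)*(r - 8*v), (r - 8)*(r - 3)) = 1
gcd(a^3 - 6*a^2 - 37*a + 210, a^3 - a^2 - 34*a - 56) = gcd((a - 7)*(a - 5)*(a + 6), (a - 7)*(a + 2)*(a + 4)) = a - 7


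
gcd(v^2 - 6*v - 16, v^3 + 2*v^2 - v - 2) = v + 2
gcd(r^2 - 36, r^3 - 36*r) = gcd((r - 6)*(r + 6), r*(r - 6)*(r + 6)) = r^2 - 36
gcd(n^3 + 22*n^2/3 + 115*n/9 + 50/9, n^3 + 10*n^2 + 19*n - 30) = n + 5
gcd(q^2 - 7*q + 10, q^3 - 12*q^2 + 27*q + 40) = q - 5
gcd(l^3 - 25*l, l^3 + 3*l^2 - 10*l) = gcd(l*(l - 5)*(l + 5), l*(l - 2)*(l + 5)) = l^2 + 5*l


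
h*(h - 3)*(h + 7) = h^3 + 4*h^2 - 21*h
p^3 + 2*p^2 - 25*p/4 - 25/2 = (p - 5/2)*(p + 2)*(p + 5/2)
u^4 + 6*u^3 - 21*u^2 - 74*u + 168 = (u - 3)*(u - 2)*(u + 4)*(u + 7)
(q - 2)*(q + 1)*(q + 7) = q^3 + 6*q^2 - 9*q - 14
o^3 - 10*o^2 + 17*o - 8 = (o - 8)*(o - 1)^2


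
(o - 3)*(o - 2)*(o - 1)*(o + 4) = o^4 - 2*o^3 - 13*o^2 + 38*o - 24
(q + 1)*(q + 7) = q^2 + 8*q + 7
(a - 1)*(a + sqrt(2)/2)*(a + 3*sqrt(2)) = a^3 - a^2 + 7*sqrt(2)*a^2/2 - 7*sqrt(2)*a/2 + 3*a - 3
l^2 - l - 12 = (l - 4)*(l + 3)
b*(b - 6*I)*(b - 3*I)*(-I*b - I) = -I*b^4 - 9*b^3 - I*b^3 - 9*b^2 + 18*I*b^2 + 18*I*b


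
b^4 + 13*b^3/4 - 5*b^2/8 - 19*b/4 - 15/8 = (b - 5/4)*(b + 1/2)*(b + 1)*(b + 3)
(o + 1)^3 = o^3 + 3*o^2 + 3*o + 1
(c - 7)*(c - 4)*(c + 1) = c^3 - 10*c^2 + 17*c + 28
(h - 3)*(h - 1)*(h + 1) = h^3 - 3*h^2 - h + 3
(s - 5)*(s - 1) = s^2 - 6*s + 5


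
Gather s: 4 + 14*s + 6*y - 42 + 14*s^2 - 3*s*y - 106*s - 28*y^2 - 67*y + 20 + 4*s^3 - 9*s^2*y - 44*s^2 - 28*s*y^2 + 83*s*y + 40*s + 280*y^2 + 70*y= 4*s^3 + s^2*(-9*y - 30) + s*(-28*y^2 + 80*y - 52) + 252*y^2 + 9*y - 18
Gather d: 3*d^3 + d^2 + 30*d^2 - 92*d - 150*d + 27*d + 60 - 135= 3*d^3 + 31*d^2 - 215*d - 75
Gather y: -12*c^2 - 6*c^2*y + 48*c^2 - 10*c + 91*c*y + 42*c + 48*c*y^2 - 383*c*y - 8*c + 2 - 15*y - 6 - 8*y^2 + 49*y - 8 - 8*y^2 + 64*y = 36*c^2 + 24*c + y^2*(48*c - 16) + y*(-6*c^2 - 292*c + 98) - 12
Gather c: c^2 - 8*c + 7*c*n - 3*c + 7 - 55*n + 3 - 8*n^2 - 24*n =c^2 + c*(7*n - 11) - 8*n^2 - 79*n + 10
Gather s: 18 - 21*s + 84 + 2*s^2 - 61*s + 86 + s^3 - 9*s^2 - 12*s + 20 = s^3 - 7*s^2 - 94*s + 208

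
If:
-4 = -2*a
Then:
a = 2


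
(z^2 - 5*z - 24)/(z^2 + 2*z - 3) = (z - 8)/(z - 1)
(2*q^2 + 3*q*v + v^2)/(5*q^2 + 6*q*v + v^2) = (2*q + v)/(5*q + v)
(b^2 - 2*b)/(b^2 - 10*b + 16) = b/(b - 8)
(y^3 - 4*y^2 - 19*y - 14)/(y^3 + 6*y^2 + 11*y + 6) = (y - 7)/(y + 3)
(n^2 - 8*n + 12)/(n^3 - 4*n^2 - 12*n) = (n - 2)/(n*(n + 2))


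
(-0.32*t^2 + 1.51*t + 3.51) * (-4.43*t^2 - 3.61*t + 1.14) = 1.4176*t^4 - 5.5341*t^3 - 21.3652*t^2 - 10.9497*t + 4.0014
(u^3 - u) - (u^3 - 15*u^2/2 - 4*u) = 15*u^2/2 + 3*u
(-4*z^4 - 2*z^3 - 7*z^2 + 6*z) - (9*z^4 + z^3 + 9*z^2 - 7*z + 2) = -13*z^4 - 3*z^3 - 16*z^2 + 13*z - 2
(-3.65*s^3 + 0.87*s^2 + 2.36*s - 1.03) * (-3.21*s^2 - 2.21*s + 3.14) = 11.7165*s^5 + 5.2738*s^4 - 20.9593*s^3 + 0.822500000000001*s^2 + 9.6867*s - 3.2342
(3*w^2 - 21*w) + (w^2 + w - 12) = 4*w^2 - 20*w - 12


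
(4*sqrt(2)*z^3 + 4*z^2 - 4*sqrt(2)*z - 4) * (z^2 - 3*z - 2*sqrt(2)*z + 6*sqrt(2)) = 4*sqrt(2)*z^5 - 12*sqrt(2)*z^4 - 12*z^4 - 12*sqrt(2)*z^3 + 36*z^3 + 12*z^2 + 36*sqrt(2)*z^2 - 36*z + 8*sqrt(2)*z - 24*sqrt(2)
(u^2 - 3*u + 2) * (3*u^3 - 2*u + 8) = 3*u^5 - 9*u^4 + 4*u^3 + 14*u^2 - 28*u + 16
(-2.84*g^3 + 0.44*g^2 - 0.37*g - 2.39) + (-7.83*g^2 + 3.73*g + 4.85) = -2.84*g^3 - 7.39*g^2 + 3.36*g + 2.46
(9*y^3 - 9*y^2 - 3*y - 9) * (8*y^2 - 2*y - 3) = 72*y^5 - 90*y^4 - 33*y^3 - 39*y^2 + 27*y + 27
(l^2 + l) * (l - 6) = l^3 - 5*l^2 - 6*l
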